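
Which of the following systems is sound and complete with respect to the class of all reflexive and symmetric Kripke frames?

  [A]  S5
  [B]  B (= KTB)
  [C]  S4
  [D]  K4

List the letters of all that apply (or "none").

B

(A) S5 is determined by the class of reflexive, symmetric, and transitive frames.
(B) B (= KTB) is determined by exactly this class.
(C) S4 is determined by the class of reflexive and transitive frames.
(D) K4 is determined by the class of transitive frames.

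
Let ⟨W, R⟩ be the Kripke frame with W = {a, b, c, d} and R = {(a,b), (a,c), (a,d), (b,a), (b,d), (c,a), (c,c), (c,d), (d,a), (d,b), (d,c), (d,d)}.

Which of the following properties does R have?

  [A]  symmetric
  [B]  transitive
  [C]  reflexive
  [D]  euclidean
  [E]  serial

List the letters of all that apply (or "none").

A, E

(A) symmetric: every R-edge is matched by its reverse.
(B) not transitive: a R b and b R a but not a R a.
(C) not reflexive: not a R a.
(D) not euclidean: a R b and a R c but not b R c.
(E) serial: every world has an R-successor.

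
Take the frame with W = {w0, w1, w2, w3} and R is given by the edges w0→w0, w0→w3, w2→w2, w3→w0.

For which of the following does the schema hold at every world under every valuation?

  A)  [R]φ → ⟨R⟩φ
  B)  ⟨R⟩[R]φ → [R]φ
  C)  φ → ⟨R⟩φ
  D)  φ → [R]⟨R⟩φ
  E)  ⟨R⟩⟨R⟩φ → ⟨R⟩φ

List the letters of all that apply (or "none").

R is not reflexive: not w1 R w1.
R is symmetric: every R-edge is matched by its reverse.
R is not transitive: w3 R w0 and w0 R w3 but not w3 R w3.
R is not euclidean: w0 R w3 and w0 R w3 but not w3 R w3.
R is not serial: w1 has no R-successor.
(A) [R]φ → ⟨R⟩φ is axiom D; it is valid on a frame exactly when R is serial. R is not serial, so not valid.
(B) ⟨R⟩[R]φ → [R]φ is the dual of axiom 5; it is valid on a frame exactly when R is euclidean. R is not euclidean, so not valid.
(C) φ → ⟨R⟩φ (the dual of axiom T) characterises the reflexive frames. R is not reflexive — not valid.
(D) φ → [R]⟨R⟩φ is axiom B, which corresponds to symmetry. R is symmetric — valid.
(E) ⟨R⟩⟨R⟩φ → ⟨R⟩φ is the dual of axiom 4, which corresponds to transitivity. R is not transitive — not valid.

D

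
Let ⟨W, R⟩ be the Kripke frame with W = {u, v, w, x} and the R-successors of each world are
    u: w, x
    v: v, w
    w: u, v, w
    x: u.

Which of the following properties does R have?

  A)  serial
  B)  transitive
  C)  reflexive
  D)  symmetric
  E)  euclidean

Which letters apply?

A, D

(A) serial: every world has an R-successor.
(B) not transitive: u R w and w R u but not u R u.
(C) not reflexive: not u R u.
(D) symmetric: every R-edge is matched by its reverse.
(E) not euclidean: u R w and u R x but not w R x.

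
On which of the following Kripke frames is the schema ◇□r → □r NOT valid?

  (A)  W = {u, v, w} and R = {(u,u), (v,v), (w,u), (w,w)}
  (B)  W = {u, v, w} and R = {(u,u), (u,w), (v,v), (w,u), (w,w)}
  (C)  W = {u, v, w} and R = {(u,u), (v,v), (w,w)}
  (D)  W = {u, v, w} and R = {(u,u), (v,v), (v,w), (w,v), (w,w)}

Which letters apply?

The schema ◇□r → □r is the dual of axiom 5; it is valid on a frame iff R is euclidean.
(A) R is not euclidean (w R u and w R w but not u R w), so the schema fails here.
(B) R is euclidean (any two R-successors of the same world are R-related), so the schema is valid here.
(C) R is euclidean (any two R-successors of the same world are R-related), so the schema is valid here.
(D) R is euclidean (any two R-successors of the same world are R-related), so the schema is valid here.

A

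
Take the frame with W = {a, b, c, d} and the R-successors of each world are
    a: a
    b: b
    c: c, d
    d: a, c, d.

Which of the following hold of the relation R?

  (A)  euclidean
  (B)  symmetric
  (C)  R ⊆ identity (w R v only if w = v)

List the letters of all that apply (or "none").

none

(A) not euclidean: d R a and d R c but not a R c.
(B) not symmetric: d R a but not a R d.
(C) not ⊆ identity: c R d with c ≠ d.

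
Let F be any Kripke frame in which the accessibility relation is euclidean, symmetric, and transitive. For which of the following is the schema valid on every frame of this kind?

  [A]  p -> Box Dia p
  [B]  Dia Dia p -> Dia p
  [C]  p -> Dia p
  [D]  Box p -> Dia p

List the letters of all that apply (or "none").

A, B

(A) p -> Box Dia p (axiom B) characterises the symmetric frames. Every such R is symmetric — valid.
(B) Dia Dia p -> Dia p is the dual of axiom 4; it is valid on a frame exactly when R is transitive. Every such R is transitive, so valid.
(C) p -> Dia p (the dual of axiom T) characterises the reflexive frames. Such an R need not be reflexive — not valid.
(D) Box p -> Dia p is axiom D; it is valid on a frame exactly when R is serial. Such an R need not be serial, so not valid.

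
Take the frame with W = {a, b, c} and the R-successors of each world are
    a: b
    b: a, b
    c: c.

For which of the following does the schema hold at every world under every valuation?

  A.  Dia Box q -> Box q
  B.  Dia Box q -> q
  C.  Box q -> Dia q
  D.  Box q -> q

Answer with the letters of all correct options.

R is not reflexive: not a R a.
R is symmetric: every R-edge is matched by its reverse.
R is not euclidean: b R a and b R a but not a R a.
R is serial: every world has an R-successor.
(A) Dia Box q -> Box q is the dual of axiom 5; it is valid on a frame exactly when R is euclidean. R is not euclidean, so not valid.
(B) Dia Box q -> q (the dual of axiom B) characterises the symmetric frames. R is symmetric — valid.
(C) Box q -> Dia q is axiom D; it is valid on a frame exactly when R is serial. R is serial, so valid.
(D) axiom T: valid iff R is reflexive. R is not reflexive — not valid.

B, C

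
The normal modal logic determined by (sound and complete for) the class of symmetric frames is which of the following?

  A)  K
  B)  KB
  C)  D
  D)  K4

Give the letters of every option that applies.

(A) K is determined by the class of arbitrary frames.
(B) KB is determined by exactly this class.
(C) D is determined by the class of serial frames.
(D) K4 is determined by the class of transitive frames.

B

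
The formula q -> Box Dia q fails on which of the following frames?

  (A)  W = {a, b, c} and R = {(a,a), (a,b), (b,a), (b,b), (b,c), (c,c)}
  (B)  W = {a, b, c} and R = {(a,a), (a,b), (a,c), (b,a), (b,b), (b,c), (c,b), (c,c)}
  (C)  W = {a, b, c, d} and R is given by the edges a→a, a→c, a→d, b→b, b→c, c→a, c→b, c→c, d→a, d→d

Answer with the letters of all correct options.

A, B

The schema q -> Box Dia q is axiom B; it is valid on a frame iff R is symmetric.
(A) R is not symmetric (b R c but not c R b), so the schema fails here.
(B) R is not symmetric (a R c but not c R a), so the schema fails here.
(C) R is symmetric (every R-edge is matched by its reverse), so the schema is valid here.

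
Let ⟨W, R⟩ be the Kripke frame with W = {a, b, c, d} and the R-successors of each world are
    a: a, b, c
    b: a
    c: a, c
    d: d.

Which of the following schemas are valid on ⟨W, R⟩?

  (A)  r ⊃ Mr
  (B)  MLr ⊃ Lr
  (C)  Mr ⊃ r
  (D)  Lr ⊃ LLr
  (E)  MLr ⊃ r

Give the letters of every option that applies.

E

R is not reflexive: not b R b.
R is symmetric: every R-edge is matched by its reverse.
R is not transitive: b R a and a R b but not b R b.
R is not euclidean: a R b and a R c but not b R c.
R is not a subset of the identity: a R b with a ≠ b.
(A) r ⊃ Mr is the dual of axiom T, which corresponds to reflexivity. R is not reflexive — not valid.
(B) the dual of axiom 5: valid iff R is euclidean. R is not euclidean — not valid.
(C) Mr ⊃ r is valid only on frames where every R-edge is a self-loop. Here R ⊄ identity — not valid.
(D) axiom 4: valid iff R is transitive. R is not transitive — not valid.
(E) MLr ⊃ r is the dual of axiom B; it is valid on a frame exactly when R is symmetric. R is symmetric, so valid.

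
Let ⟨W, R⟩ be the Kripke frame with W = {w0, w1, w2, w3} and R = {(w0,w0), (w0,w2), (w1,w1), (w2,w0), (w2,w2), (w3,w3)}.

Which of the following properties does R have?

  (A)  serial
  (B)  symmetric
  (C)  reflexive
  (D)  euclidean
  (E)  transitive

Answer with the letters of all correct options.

A, B, C, D, E

(A) serial: every world has an R-successor.
(B) symmetric: every R-edge is matched by its reverse.
(C) reflexive: each world relates to itself.
(D) euclidean: any two R-successors of the same world are R-related.
(E) transitive: R is closed under composition.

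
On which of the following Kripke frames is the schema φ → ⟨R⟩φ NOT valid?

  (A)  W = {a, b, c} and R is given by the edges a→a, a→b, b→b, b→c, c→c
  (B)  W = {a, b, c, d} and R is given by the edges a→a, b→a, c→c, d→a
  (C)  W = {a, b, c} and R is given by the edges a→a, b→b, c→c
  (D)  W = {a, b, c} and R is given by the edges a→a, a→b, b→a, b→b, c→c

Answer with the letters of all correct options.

B

The schema φ → ⟨R⟩φ is the dual of axiom T; it is valid on a frame iff R is reflexive.
(A) R is reflexive (each world relates to itself), so the schema is valid here.
(B) R is not reflexive (not b R b), so the schema fails here.
(C) R is reflexive (each world relates to itself), so the schema is valid here.
(D) R is reflexive (each world relates to itself), so the schema is valid here.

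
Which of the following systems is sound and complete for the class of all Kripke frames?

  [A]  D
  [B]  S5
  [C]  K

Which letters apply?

C

(A) D is determined by the class of serial frames.
(B) S5 is determined by the class of reflexive, symmetric, and transitive frames.
(C) K is determined by exactly this class.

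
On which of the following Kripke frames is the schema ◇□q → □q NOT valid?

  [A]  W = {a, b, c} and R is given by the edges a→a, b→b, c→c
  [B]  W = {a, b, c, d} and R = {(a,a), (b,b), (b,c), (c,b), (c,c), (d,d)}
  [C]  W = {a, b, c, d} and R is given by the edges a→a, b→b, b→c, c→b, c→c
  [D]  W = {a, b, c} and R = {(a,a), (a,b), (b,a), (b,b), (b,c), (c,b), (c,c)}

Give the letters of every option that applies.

The schema ◇□q → □q is the dual of axiom 5; it is valid on a frame iff R is euclidean.
(A) R is euclidean (any two R-successors of the same world are R-related), so the schema is valid here.
(B) R is euclidean (any two R-successors of the same world are R-related), so the schema is valid here.
(C) R is euclidean (any two R-successors of the same world are R-related), so the schema is valid here.
(D) R is not euclidean (b R a and b R c but not a R c), so the schema fails here.

D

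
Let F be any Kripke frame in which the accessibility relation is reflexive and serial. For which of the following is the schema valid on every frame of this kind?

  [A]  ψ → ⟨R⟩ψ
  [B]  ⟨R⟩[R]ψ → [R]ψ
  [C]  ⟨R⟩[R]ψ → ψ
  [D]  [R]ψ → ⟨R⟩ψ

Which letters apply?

(A) the dual of axiom T: valid iff R is reflexive. Every such R is reflexive — valid.
(B) ⟨R⟩[R]ψ → [R]ψ is the dual of axiom 5, which corresponds to the euclidean property. Such an R need not be euclidean — not valid.
(C) ⟨R⟩[R]ψ → ψ (the dual of axiom B) characterises the symmetric frames. Such an R need not be symmetric — not valid.
(D) axiom D: valid iff R is serial. Every such R is serial — valid.

A, D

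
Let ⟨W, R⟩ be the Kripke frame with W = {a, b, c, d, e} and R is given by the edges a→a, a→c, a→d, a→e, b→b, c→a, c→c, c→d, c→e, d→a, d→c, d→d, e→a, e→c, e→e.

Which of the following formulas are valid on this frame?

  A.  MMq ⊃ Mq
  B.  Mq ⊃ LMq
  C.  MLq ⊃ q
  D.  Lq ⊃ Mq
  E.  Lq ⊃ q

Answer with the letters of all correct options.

C, D, E

R is reflexive: each world relates to itself.
R is symmetric: every R-edge is matched by its reverse.
R is not transitive: d R a and a R e but not d R e.
R is not euclidean: a R d and a R e but not d R e.
R is serial: every world has an R-successor.
(A) MMq ⊃ Mq is the dual of axiom 4, which corresponds to transitivity. R is not transitive — not valid.
(B) Mq ⊃ LMq is axiom 5; it is valid on a frame exactly when R is euclidean. R is not euclidean, so not valid.
(C) MLq ⊃ q (the dual of axiom B) characterises the symmetric frames. R is symmetric — valid.
(D) Lq ⊃ Mq is axiom D, which corresponds to seriality. R is serial — valid.
(E) Lq ⊃ q is axiom T, which corresponds to reflexivity. R is reflexive — valid.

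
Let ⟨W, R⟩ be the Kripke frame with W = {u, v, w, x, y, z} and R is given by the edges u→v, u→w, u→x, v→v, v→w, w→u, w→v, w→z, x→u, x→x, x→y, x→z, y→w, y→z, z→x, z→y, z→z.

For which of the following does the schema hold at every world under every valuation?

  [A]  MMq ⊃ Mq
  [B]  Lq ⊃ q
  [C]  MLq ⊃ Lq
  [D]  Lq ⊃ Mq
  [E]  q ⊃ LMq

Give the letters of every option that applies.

R is not reflexive: not u R u.
R is not symmetric: u R v but not v R u.
R is not transitive: u R w and w R u but not u R u.
R is not euclidean: u R v and u R x but not v R x.
R is serial: every world has an R-successor.
(A) MMq ⊃ Mq is the dual of axiom 4, which corresponds to transitivity. R is not transitive — not valid.
(B) Lq ⊃ q (axiom T) characterises the reflexive frames. R is not reflexive — not valid.
(C) MLq ⊃ Lq is the dual of axiom 5; it is valid on a frame exactly when R is euclidean. R is not euclidean, so not valid.
(D) Lq ⊃ Mq is axiom D; it is valid on a frame exactly when R is serial. R is serial, so valid.
(E) q ⊃ LMq (axiom B) characterises the symmetric frames. R is not symmetric — not valid.

D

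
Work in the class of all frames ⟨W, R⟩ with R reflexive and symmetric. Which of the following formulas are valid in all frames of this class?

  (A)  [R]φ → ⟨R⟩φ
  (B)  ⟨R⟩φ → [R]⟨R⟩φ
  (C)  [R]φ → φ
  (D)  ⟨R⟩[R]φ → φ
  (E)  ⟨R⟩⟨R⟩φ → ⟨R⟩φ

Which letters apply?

Reflexive relations are serial.
(A) [R]φ → ⟨R⟩φ (axiom D) characterises the serial frames. Every such R is serial — valid.
(B) ⟨R⟩φ → [R]⟨R⟩φ is axiom 5, which corresponds to the euclidean property. Such an R need not be euclidean — not valid.
(C) [R]φ → φ is axiom T, which corresponds to reflexivity. Every such R is reflexive — valid.
(D) the dual of axiom B: valid iff R is symmetric. Every such R is symmetric — valid.
(E) ⟨R⟩⟨R⟩φ → ⟨R⟩φ (the dual of axiom 4) characterises the transitive frames. Such an R need not be transitive — not valid.

A, C, D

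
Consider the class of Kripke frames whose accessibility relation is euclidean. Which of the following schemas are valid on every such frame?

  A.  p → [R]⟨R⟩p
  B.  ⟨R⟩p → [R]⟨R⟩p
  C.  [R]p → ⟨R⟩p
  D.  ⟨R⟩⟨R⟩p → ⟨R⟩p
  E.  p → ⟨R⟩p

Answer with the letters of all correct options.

B

(A) axiom B: valid iff R is symmetric. Such an R need not be symmetric — not valid.
(B) ⟨R⟩p → [R]⟨R⟩p is axiom 5, which corresponds to the euclidean property. Every such R is euclidean — valid.
(C) [R]p → ⟨R⟩p (axiom D) characterises the serial frames. Such an R need not be serial — not valid.
(D) ⟨R⟩⟨R⟩p → ⟨R⟩p (the dual of axiom 4) characterises the transitive frames. Such an R need not be transitive — not valid.
(E) the dual of axiom T: valid iff R is reflexive. Such an R need not be reflexive — not valid.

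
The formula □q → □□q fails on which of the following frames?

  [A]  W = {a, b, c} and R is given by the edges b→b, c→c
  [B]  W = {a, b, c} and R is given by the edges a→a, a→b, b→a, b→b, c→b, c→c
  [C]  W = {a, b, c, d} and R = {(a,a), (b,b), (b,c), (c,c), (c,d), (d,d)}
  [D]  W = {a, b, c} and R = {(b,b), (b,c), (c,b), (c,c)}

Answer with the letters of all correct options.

The schema □q → □□q is axiom 4; it is valid on a frame iff R is transitive.
(A) R is transitive (R is closed under composition), so the schema is valid here.
(B) R is not transitive (c R b and b R a but not c R a), so the schema fails here.
(C) R is not transitive (b R c and c R d but not b R d), so the schema fails here.
(D) R is transitive (R is closed under composition), so the schema is valid here.

B, C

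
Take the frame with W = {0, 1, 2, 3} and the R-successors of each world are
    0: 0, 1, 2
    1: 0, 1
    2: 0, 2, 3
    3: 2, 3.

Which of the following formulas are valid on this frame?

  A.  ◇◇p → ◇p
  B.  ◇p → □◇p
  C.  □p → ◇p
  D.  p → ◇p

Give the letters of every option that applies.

C, D

R is reflexive: each world relates to itself.
R is not transitive: 0 R 2 and 2 R 3 but not 0 R 3.
R is not euclidean: 0 R 1 and 0 R 2 but not 1 R 2.
R is serial: every world has an R-successor.
(A) ◇◇p → ◇p is the dual of axiom 4, which corresponds to transitivity. R is not transitive — not valid.
(B) axiom 5: valid iff R is euclidean. R is not euclidean — not valid.
(C) axiom D: valid iff R is serial. R is serial — valid.
(D) the dual of axiom T: valid iff R is reflexive. R is reflexive — valid.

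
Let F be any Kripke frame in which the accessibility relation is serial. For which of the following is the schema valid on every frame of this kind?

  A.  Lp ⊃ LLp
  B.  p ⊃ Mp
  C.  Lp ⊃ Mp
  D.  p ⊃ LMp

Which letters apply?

(A) Lp ⊃ LLp (axiom 4) characterises the transitive frames. Such an R need not be transitive — not valid.
(B) the dual of axiom T: valid iff R is reflexive. Such an R need not be reflexive — not valid.
(C) Lp ⊃ Mp (axiom D) characterises the serial frames. Every such R is serial — valid.
(D) p ⊃ LMp is axiom B; it is valid on a frame exactly when R is symmetric. Such an R need not be symmetric, so not valid.

C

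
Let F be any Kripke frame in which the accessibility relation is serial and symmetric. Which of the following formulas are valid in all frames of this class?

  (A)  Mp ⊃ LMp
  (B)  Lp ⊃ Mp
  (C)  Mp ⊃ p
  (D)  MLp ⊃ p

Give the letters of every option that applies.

(A) Mp ⊃ LMp is axiom 5; it is valid on a frame exactly when R is euclidean. Such an R need not be euclidean, so not valid.
(B) Lp ⊃ Mp is axiom D, which corresponds to seriality. Every such R is serial — valid.
(C) Mp ⊃ p is the converse of T; it holds exactly when R ⊆ identity. Such an R need not be a subset of the identity — not valid.
(D) the dual of axiom B: valid iff R is symmetric. Every such R is symmetric — valid.

B, D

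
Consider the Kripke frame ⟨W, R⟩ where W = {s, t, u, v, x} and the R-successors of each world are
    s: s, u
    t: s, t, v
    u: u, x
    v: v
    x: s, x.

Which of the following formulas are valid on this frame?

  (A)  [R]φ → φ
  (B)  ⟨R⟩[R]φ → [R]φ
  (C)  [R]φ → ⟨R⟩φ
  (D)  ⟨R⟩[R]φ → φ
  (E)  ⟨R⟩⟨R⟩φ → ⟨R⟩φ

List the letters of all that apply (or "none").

R is reflexive: each world relates to itself.
R is not symmetric: s R u but not u R s.
R is not transitive: s R u and u R x but not s R x.
R is not euclidean: s R u and s R s but not u R s.
R is serial: every world has an R-successor.
(A) [R]φ → φ (axiom T) characterises the reflexive frames. R is reflexive — valid.
(B) ⟨R⟩[R]φ → [R]φ is the dual of axiom 5, which corresponds to the euclidean property. R is not euclidean — not valid.
(C) [R]φ → ⟨R⟩φ is axiom D; it is valid on a frame exactly when R is serial. R is serial, so valid.
(D) ⟨R⟩[R]φ → φ (the dual of axiom B) characterises the symmetric frames. R is not symmetric — not valid.
(E) ⟨R⟩⟨R⟩φ → ⟨R⟩φ (the dual of axiom 4) characterises the transitive frames. R is not transitive — not valid.

A, C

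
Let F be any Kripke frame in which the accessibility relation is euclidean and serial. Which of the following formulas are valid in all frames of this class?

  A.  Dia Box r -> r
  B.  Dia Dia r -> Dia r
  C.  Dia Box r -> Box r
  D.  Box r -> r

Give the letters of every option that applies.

C

(A) Dia Box r -> r (the dual of axiom B) characterises the symmetric frames. Such an R need not be symmetric — not valid.
(B) Dia Dia r -> Dia r is the dual of axiom 4, which corresponds to transitivity. Such an R need not be transitive — not valid.
(C) Dia Box r -> Box r is the dual of axiom 5; it is valid on a frame exactly when R is euclidean. Every such R is euclidean, so valid.
(D) Box r -> r is axiom T; it is valid on a frame exactly when R is reflexive. Such an R need not be reflexive, so not valid.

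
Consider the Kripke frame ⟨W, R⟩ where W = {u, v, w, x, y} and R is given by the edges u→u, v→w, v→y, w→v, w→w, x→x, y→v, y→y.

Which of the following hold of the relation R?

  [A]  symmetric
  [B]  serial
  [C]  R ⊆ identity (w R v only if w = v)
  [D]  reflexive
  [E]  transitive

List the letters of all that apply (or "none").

A, B

(A) symmetric: every R-edge is matched by its reverse.
(B) serial: every world has an R-successor.
(C) not ⊆ identity: v R w with v ≠ w.
(D) not reflexive: not v R v.
(E) not transitive: v R w and w R v but not v R v.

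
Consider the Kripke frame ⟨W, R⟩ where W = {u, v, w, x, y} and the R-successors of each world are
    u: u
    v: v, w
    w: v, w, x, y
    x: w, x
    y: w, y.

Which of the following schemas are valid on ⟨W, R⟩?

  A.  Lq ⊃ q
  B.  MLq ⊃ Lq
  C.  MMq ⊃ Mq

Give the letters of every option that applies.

A

R is reflexive: each world relates to itself.
R is not transitive: v R w and w R x but not v R x.
R is not euclidean: w R v and w R x but not v R x.
(A) axiom T: valid iff R is reflexive. R is reflexive — valid.
(B) the dual of axiom 5: valid iff R is euclidean. R is not euclidean — not valid.
(C) MMq ⊃ Mq (the dual of axiom 4) characterises the transitive frames. R is not transitive — not valid.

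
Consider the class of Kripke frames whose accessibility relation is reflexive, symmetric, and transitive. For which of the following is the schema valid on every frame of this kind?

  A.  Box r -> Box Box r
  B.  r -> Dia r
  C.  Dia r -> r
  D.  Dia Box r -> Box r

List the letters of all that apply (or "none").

A relation that is reflexive, symmetric, and transitive is also euclidean and serial.
(A) axiom 4: valid iff R is transitive. Every such R is transitive — valid.
(B) r -> Dia r (the dual of axiom T) characterises the reflexive frames. Every such R is reflexive — valid.
(C) Dia r -> r is the converse of T; it holds exactly when R ⊆ identity. Such an R need not be a subset of the identity — not valid.
(D) the dual of axiom 5: valid iff R is euclidean. Every such R is euclidean — valid.

A, B, D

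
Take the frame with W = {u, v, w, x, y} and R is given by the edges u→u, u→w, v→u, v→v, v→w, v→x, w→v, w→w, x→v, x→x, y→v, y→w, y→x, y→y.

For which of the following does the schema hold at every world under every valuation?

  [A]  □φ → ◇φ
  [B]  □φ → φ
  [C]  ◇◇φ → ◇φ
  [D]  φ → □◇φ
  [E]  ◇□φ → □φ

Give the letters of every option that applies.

A, B

R is reflexive: each world relates to itself.
R is not symmetric: u R w but not w R u.
R is not transitive: u R w and w R v but not u R v.
R is not euclidean: u R w and u R u but not w R u.
R is serial: every world has an R-successor.
(A) □φ → ◇φ is axiom D; it is valid on a frame exactly when R is serial. R is serial, so valid.
(B) axiom T: valid iff R is reflexive. R is reflexive — valid.
(C) ◇◇φ → ◇φ (the dual of axiom 4) characterises the transitive frames. R is not transitive — not valid.
(D) φ → □◇φ is axiom B; it is valid on a frame exactly when R is symmetric. R is not symmetric, so not valid.
(E) ◇□φ → □φ is the dual of axiom 5, which corresponds to the euclidean property. R is not euclidean — not valid.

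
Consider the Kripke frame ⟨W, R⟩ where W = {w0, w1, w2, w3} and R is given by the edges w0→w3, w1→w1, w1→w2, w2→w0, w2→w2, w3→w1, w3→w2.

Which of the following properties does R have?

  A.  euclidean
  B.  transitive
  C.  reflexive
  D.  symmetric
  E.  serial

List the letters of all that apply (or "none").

(A) not euclidean: w1 R w2 and w1 R w1 but not w2 R w1.
(B) not transitive: w0 R w3 and w3 R w1 but not w0 R w1.
(C) not reflexive: not w0 R w0.
(D) not symmetric: w0 R w3 but not w3 R w0.
(E) serial: every world has an R-successor.

E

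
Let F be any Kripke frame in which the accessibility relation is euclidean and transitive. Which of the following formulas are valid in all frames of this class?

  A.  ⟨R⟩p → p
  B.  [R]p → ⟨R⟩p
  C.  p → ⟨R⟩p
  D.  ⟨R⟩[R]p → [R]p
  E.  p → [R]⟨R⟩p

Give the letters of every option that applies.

(A) ⟨R⟩p → p is the converse of T; it holds exactly when R ⊆ identity. Such an R need not be a subset of the identity — not valid.
(B) axiom D: valid iff R is serial. Such an R need not be serial — not valid.
(C) the dual of axiom T: valid iff R is reflexive. Such an R need not be reflexive — not valid.
(D) ⟨R⟩[R]p → [R]p is the dual of axiom 5, which corresponds to the euclidean property. Every such R is euclidean — valid.
(E) axiom B: valid iff R is symmetric. Such an R need not be symmetric — not valid.

D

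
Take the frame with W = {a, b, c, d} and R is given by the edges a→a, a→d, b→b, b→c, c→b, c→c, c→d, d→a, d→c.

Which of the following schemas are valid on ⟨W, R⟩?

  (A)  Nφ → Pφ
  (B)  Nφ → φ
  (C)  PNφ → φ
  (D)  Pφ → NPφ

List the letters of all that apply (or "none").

A, C

R is not reflexive: not d R d.
R is symmetric: every R-edge is matched by its reverse.
R is not euclidean: c R b and c R d but not b R d.
R is serial: every world has an R-successor.
(A) Nφ → Pφ is axiom D, which corresponds to seriality. R is serial — valid.
(B) Nφ → φ is axiom T; it is valid on a frame exactly when R is reflexive. R is not reflexive, so not valid.
(C) PNφ → φ is the dual of axiom B, which corresponds to symmetry. R is symmetric — valid.
(D) axiom 5: valid iff R is euclidean. R is not euclidean — not valid.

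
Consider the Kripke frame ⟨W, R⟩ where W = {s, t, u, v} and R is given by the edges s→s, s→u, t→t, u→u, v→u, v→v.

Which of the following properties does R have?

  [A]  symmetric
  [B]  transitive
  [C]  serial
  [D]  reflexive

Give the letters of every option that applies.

B, C, D

(A) not symmetric: s R u but not u R s.
(B) transitive: R is closed under composition.
(C) serial: every world has an R-successor.
(D) reflexive: each world relates to itself.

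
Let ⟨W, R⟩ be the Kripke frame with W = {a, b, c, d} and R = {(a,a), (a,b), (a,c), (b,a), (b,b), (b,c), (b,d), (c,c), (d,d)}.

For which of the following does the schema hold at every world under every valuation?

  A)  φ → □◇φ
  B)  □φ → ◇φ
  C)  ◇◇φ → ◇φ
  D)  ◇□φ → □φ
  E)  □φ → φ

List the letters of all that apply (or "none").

R is reflexive: each world relates to itself.
R is not symmetric: a R c but not c R a.
R is not transitive: a R b and b R d but not a R d.
R is not euclidean: a R c and a R a but not c R a.
R is serial: every world has an R-successor.
(A) φ → □◇φ (axiom B) characterises the symmetric frames. R is not symmetric — not valid.
(B) □φ → ◇φ is axiom D, which corresponds to seriality. R is serial — valid.
(C) ◇◇φ → ◇φ is the dual of axiom 4, which corresponds to transitivity. R is not transitive — not valid.
(D) the dual of axiom 5: valid iff R is euclidean. R is not euclidean — not valid.
(E) axiom T: valid iff R is reflexive. R is reflexive — valid.

B, E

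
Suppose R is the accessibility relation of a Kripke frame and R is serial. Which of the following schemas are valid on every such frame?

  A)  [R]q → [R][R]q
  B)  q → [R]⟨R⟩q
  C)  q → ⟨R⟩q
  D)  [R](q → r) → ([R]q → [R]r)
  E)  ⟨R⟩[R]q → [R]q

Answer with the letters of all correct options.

D

(A) [R]q → [R][R]q (axiom 4) characterises the transitive frames. Such an R need not be transitive — not valid.
(B) q → [R]⟨R⟩q is axiom B; it is valid on a frame exactly when R is symmetric. Such an R need not be symmetric, so not valid.
(C) q → ⟨R⟩q (the dual of axiom T) characterises the reflexive frames. Such an R need not be reflexive — not valid.
(D) this is just K, valid on every normal frame.
(E) ⟨R⟩[R]q → [R]q (the dual of axiom 5) characterises the euclidean frames. Such an R need not be euclidean — not valid.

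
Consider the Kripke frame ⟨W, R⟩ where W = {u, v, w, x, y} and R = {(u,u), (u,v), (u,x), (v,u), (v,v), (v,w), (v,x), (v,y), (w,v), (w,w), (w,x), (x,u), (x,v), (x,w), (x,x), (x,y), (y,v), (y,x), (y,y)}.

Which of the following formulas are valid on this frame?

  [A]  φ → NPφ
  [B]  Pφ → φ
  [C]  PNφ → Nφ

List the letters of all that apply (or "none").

R is symmetric: every R-edge is matched by its reverse.
R is not euclidean: v R u and v R w but not u R w.
R is not a subset of the identity: u R v with u ≠ v.
(A) φ → NPφ is axiom B, which corresponds to symmetry. R is symmetric — valid.
(B) Pφ → φ is the converse of T; it holds exactly when R ⊆ identity. Here R ⊄ identity — not valid.
(C) PNφ → Nφ (the dual of axiom 5) characterises the euclidean frames. R is not euclidean — not valid.

A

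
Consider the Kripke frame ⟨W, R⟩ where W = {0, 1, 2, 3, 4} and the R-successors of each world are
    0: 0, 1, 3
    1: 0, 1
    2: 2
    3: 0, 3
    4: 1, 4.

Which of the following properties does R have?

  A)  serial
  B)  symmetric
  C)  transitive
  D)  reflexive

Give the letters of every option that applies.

A, D

(A) serial: every world has an R-successor.
(B) not symmetric: 4 R 1 but not 1 R 4.
(C) not transitive: 1 R 0 and 0 R 3 but not 1 R 3.
(D) reflexive: each world relates to itself.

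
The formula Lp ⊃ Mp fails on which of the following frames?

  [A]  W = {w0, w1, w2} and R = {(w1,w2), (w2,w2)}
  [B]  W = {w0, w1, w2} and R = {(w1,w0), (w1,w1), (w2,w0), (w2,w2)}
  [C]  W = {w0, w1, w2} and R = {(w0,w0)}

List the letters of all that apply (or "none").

A, B, C

The schema Lp ⊃ Mp is axiom D; it is valid on a frame iff R is serial.
(A) R is not serial (w0 has no R-successor), so the schema fails here.
(B) R is not serial (w0 has no R-successor), so the schema fails here.
(C) R is not serial (w1 has no R-successor), so the schema fails here.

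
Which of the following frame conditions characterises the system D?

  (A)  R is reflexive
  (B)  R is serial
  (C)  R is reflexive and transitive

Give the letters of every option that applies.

(A) this class determines T (= KT), not D.
(B) D is sound and complete for exactly this class.
(C) this class determines S4, not D.

B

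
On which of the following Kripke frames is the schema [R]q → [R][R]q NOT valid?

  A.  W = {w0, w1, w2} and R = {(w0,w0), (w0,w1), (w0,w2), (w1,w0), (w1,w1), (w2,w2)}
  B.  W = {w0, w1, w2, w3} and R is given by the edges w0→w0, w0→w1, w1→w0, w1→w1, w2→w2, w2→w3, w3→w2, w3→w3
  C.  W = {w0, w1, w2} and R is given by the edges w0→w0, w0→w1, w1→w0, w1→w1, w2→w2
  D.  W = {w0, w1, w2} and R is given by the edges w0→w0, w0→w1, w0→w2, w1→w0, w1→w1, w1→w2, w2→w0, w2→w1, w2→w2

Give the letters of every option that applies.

The schema [R]q → [R][R]q is axiom 4; it is valid on a frame iff R is transitive.
(A) R is not transitive (w1 R w0 and w0 R w2 but not w1 R w2), so the schema fails here.
(B) R is transitive (R is closed under composition), so the schema is valid here.
(C) R is transitive (R is closed under composition), so the schema is valid here.
(D) R is transitive (R is closed under composition), so the schema is valid here.

A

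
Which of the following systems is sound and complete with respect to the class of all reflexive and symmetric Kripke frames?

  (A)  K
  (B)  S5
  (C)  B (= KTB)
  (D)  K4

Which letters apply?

C

(A) K is determined by the class of arbitrary frames.
(B) S5 is determined by the class of reflexive, symmetric, and transitive frames.
(C) B (= KTB) is determined by exactly this class.
(D) K4 is determined by the class of transitive frames.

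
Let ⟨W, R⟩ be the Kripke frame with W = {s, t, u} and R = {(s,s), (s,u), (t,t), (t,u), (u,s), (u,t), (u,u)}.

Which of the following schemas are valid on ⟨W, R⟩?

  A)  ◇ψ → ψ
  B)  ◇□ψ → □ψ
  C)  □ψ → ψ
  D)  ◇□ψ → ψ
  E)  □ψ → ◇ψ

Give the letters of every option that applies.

R is reflexive: each world relates to itself.
R is symmetric: every R-edge is matched by its reverse.
R is not euclidean: u R s and u R t but not s R t.
R is serial: every world has an R-successor.
R is not a subset of the identity: s R u with s ≠ u.
(A) ◇ψ → ψ is the converse of T; it holds exactly when R ⊆ identity. Here R ⊄ identity — not valid.
(B) ◇□ψ → □ψ (the dual of axiom 5) characterises the euclidean frames. R is not euclidean — not valid.
(C) □ψ → ψ is axiom T; it is valid on a frame exactly when R is reflexive. R is reflexive, so valid.
(D) ◇□ψ → ψ (the dual of axiom B) characterises the symmetric frames. R is symmetric — valid.
(E) □ψ → ◇ψ (axiom D) characterises the serial frames. R is serial — valid.

C, D, E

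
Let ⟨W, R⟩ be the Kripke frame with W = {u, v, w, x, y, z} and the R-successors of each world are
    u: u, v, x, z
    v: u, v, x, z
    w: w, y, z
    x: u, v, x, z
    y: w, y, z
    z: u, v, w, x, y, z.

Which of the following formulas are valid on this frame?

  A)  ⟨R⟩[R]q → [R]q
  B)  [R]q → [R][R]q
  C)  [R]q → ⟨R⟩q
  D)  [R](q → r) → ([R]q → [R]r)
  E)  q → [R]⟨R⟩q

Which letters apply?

R is symmetric: every R-edge is matched by its reverse.
R is not transitive: u R z and z R w but not u R w.
R is not euclidean: z R u and z R w but not u R w.
R is serial: every world has an R-successor.
(A) ⟨R⟩[R]q → [R]q (the dual of axiom 5) characterises the euclidean frames. R is not euclidean — not valid.
(B) [R]q → [R][R]q (axiom 4) characterises the transitive frames. R is not transitive — not valid.
(C) [R]q → ⟨R⟩q is axiom D, which corresponds to seriality. R is serial — valid.
(D) this is just K, valid on every normal frame.
(E) q → [R]⟨R⟩q is axiom B; it is valid on a frame exactly when R is symmetric. R is symmetric, so valid.

C, D, E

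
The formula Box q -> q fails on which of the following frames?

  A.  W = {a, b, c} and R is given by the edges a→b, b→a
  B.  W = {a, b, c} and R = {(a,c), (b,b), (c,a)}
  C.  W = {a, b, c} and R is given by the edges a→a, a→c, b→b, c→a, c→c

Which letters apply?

A, B

The schema Box q -> q is axiom T; it is valid on a frame iff R is reflexive.
(A) R is not reflexive (not a R a), so the schema fails here.
(B) R is not reflexive (not a R a), so the schema fails here.
(C) R is reflexive (each world relates to itself), so the schema is valid here.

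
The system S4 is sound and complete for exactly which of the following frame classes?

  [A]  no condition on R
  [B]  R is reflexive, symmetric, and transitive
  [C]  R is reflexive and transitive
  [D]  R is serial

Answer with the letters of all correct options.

C

(A) this class determines K, not S4.
(B) this class determines S5, not S4.
(C) S4 is sound and complete for exactly this class.
(D) this class determines D, not S4.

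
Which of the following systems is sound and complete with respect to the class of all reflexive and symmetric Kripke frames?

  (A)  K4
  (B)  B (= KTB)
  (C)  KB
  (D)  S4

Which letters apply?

(A) K4 is determined by the class of transitive frames.
(B) B (= KTB) is determined by exactly this class.
(C) KB is determined by the class of symmetric frames.
(D) S4 is determined by the class of reflexive and transitive frames.

B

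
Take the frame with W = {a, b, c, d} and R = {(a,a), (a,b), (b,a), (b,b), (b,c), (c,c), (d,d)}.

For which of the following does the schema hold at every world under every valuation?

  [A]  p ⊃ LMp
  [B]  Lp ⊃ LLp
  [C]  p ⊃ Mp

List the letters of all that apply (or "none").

R is reflexive: each world relates to itself.
R is not symmetric: b R c but not c R b.
R is not transitive: a R b and b R c but not a R c.
(A) p ⊃ LMp is axiom B; it is valid on a frame exactly when R is symmetric. R is not symmetric, so not valid.
(B) Lp ⊃ LLp is axiom 4; it is valid on a frame exactly when R is transitive. R is not transitive, so not valid.
(C) p ⊃ Mp is the dual of axiom T, which corresponds to reflexivity. R is reflexive — valid.

C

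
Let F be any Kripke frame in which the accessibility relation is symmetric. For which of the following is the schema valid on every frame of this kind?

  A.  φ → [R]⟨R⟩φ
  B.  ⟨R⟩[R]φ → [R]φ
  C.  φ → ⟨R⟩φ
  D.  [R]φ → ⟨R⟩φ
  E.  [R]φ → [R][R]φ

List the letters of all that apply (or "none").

A

(A) φ → [R]⟨R⟩φ (axiom B) characterises the symmetric frames. Every such R is symmetric — valid.
(B) ⟨R⟩[R]φ → [R]φ is the dual of axiom 5, which corresponds to the euclidean property. Such an R need not be euclidean — not valid.
(C) φ → ⟨R⟩φ is the dual of axiom T; it is valid on a frame exactly when R is reflexive. Such an R need not be reflexive, so not valid.
(D) axiom D: valid iff R is serial. Such an R need not be serial — not valid.
(E) [R]φ → [R][R]φ is axiom 4, which corresponds to transitivity. Such an R need not be transitive — not valid.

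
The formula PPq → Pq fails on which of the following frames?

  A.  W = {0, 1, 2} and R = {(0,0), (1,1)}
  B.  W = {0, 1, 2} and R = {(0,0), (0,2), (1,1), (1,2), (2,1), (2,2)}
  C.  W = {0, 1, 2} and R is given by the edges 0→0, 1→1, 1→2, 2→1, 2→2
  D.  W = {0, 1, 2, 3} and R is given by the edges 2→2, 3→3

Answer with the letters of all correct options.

The schema PPq → Pq is the dual of axiom 4; it is valid on a frame iff R is transitive.
(A) R is transitive (R is closed under composition), so the schema is valid here.
(B) R is not transitive (0 R 2 and 2 R 1 but not 0 R 1), so the schema fails here.
(C) R is transitive (R is closed under composition), so the schema is valid here.
(D) R is transitive (R is closed under composition), so the schema is valid here.

B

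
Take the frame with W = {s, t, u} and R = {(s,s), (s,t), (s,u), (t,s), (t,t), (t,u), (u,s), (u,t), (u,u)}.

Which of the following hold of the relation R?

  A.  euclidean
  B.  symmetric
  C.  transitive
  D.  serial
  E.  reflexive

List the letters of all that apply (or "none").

(A) euclidean: any two R-successors of the same world are R-related.
(B) symmetric: every R-edge is matched by its reverse.
(C) transitive: R is closed under composition.
(D) serial: every world has an R-successor.
(E) reflexive: each world relates to itself.

A, B, C, D, E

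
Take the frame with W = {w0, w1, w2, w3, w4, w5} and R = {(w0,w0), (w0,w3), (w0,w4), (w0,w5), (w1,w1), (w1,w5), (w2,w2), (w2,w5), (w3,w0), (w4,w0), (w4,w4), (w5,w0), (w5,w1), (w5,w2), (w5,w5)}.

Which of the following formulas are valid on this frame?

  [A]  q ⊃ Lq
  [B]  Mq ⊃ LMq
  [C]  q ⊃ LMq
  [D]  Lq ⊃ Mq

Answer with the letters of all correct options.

C, D

R is symmetric: every R-edge is matched by its reverse.
R is not euclidean: w0 R w3 and w0 R w4 but not w3 R w4.
R is serial: every world has an R-successor.
R is not a subset of the identity: w0 R w3 with w0 ≠ w3.
(A) q ⊃ Lq is equivalent to ◇p→p; it holds exactly when R ⊆ identity. Here R ⊄ identity — not valid.
(B) Mq ⊃ LMq is axiom 5, which corresponds to the euclidean property. R is not euclidean — not valid.
(C) q ⊃ LMq (axiom B) characterises the symmetric frames. R is symmetric — valid.
(D) Lq ⊃ Mq (axiom D) characterises the serial frames. R is serial — valid.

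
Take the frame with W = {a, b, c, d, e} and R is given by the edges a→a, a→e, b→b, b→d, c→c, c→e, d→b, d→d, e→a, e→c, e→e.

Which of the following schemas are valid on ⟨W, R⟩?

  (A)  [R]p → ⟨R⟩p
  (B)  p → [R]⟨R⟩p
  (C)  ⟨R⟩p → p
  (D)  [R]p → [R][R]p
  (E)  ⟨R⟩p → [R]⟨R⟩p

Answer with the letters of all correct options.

R is symmetric: every R-edge is matched by its reverse.
R is not transitive: a R e and e R c but not a R c.
R is not euclidean: e R a and e R c but not a R c.
R is serial: every world has an R-successor.
R is not a subset of the identity: a R e with a ≠ e.
(A) axiom D: valid iff R is serial. R is serial — valid.
(B) p → [R]⟨R⟩p is axiom B; it is valid on a frame exactly when R is symmetric. R is symmetric, so valid.
(C) ⟨R⟩p → p (the converse of T) corresponds to R being a subset of the identity. Here R ⊄ identity, so not valid.
(D) [R]p → [R][R]p is axiom 4, which corresponds to transitivity. R is not transitive — not valid.
(E) ⟨R⟩p → [R]⟨R⟩p (axiom 5) characterises the euclidean frames. R is not euclidean — not valid.

A, B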